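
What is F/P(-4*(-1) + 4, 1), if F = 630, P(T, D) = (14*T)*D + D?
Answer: 630/113 ≈ 5.5752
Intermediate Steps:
P(T, D) = D + 14*D*T (P(T, D) = 14*D*T + D = D + 14*D*T)
F/P(-4*(-1) + 4, 1) = 630/((1*(1 + 14*(-4*(-1) + 4)))) = 630/((1*(1 + 14*(4 + 4)))) = 630/((1*(1 + 14*8))) = 630/((1*(1 + 112))) = 630/((1*113)) = 630/113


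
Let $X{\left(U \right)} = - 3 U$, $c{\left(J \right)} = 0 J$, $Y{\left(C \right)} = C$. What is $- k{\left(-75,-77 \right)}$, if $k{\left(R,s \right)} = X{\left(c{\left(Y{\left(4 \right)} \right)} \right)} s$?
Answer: $0$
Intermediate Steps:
$c{\left(J \right)} = 0$
$k{\left(R,s \right)} = 0$ ($k{\left(R,s \right)} = \left(-3\right) 0 s = 0 s = 0$)
$- k{\left(-75,-77 \right)} = \left(-1\right) 0 = 0$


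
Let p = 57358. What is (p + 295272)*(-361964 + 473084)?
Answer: 39184245600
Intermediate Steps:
(p + 295272)*(-361964 + 473084) = (57358 + 295272)*(-361964 + 473084) = 352630*111120 = 39184245600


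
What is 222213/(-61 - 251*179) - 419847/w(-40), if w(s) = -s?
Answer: -377956101/35992 ≈ -10501.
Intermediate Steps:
222213/(-61 - 251*179) - 419847/w(-40) = 222213/(-61 - 251*179) - 419847/((-1*(-40))) = 222213/(-61 - 44929) - 419847/40 = 222213/(-44990) - 419847*1/40 = 222213*(-1/44990) - 419847/40 = -222213/44990 - 419847/40 = -377956101/35992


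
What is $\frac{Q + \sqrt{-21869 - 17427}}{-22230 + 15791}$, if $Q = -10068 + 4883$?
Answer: $\frac{5185}{6439} - \frac{8 i \sqrt{614}}{6439} \approx 0.80525 - 0.030786 i$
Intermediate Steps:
$Q = -5185$
$\frac{Q + \sqrt{-21869 - 17427}}{-22230 + 15791} = \frac{-5185 + \sqrt{-21869 - 17427}}{-22230 + 15791} = \frac{-5185 + \sqrt{-39296}}{-6439} = \left(-5185 + 8 i \sqrt{614}\right) \left(- \frac{1}{6439}\right) = \frac{5185}{6439} - \frac{8 i \sqrt{614}}{6439}$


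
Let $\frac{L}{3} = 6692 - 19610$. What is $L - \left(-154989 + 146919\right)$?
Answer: $-30684$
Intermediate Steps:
$L = -38754$ ($L = 3 \left(6692 - 19610\right) = 3 \left(-12918\right) = -38754$)
$L - \left(-154989 + 146919\right) = -38754 - \left(-154989 + 146919\right) = -38754 - -8070 = -38754 + 8070 = -30684$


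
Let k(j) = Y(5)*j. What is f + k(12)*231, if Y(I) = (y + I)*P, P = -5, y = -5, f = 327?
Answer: 327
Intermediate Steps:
Y(I) = 25 - 5*I (Y(I) = (-5 + I)*(-5) = 25 - 5*I)
k(j) = 0 (k(j) = (25 - 5*5)*j = (25 - 25)*j = 0*j = 0)
f + k(12)*231 = 327 + 0*231 = 327 + 0 = 327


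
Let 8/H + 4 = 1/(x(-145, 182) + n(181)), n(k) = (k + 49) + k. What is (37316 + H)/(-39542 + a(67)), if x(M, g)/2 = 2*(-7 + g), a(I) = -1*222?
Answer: -41446525/44167863 ≈ -0.93839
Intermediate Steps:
a(I) = -222
x(M, g) = -28 + 4*g (x(M, g) = 2*(2*(-7 + g)) = 2*(-14 + 2*g) = -28 + 4*g)
n(k) = 49 + 2*k (n(k) = (49 + k) + k = 49 + 2*k)
H = -8888/4443 (H = 8/(-4 + 1/((-28 + 4*182) + (49 + 2*181))) = 8/(-4 + 1/((-28 + 728) + (49 + 362))) = 8/(-4 + 1/(700 + 411)) = 8/(-4 + 1/1111) = 8/(-4443/1111) = 8*(-1111/4443) = -8888/4443 ≈ -2.0005)
(37316 + H)/(-39542 + a(67)) = (37316 - 8888/4443)/(-39542 - 222) = (165786100/4443)/(-39764) = (165786100/4443)*(-1/39764) = -41446525/44167863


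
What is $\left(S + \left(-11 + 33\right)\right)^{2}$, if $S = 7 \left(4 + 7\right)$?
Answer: $9801$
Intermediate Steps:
$S = 77$ ($S = 7 \cdot 11 = 77$)
$\left(S + \left(-11 + 33\right)\right)^{2} = \left(77 + \left(-11 + 33\right)\right)^{2} = \left(77 + 22\right)^{2} = 99^{2} = 9801$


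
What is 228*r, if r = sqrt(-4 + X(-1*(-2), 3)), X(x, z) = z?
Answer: 228*I ≈ 228.0*I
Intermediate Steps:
r = I (r = sqrt(-4 + 3) = sqrt(-1) = I ≈ 1.0*I)
228*r = 228*I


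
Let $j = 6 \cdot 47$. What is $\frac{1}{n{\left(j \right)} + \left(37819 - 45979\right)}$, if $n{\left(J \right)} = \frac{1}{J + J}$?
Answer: $- \frac{564}{4602239} \approx -0.00012255$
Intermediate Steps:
$j = 282$
$n{\left(J \right)} = \frac{1}{2 J}$
$\frac{1}{n{\left(j \right)} + \left(37819 - 45979\right)} = \frac{1}{\frac{1}{2 \cdot 282} + \left(37819 - 45979\right)} = \frac{1}{\frac{1}{2} \cdot \frac{1}{282} + \left(37819 - 45979\right)} = \frac{1}{\frac{1}{564} - 8160} = \frac{1}{- \frac{4602239}{564}} = - \frac{564}{4602239}$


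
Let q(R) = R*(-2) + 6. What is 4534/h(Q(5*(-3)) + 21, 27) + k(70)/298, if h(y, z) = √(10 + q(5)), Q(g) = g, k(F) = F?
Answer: 35/149 + 2267*√6/3 ≈ 1851.2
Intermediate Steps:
q(R) = 6 - 2*R (q(R) = -2*R + 6 = 6 - 2*R)
h(y, z) = √6 (h(y, z) = √(10 + (6 - 2*5)) = √(10 + (6 - 10)) = √(10 - 4) = √6)
4534/h(Q(5*(-3)) + 21, 27) + k(70)/298 = 4534/(√6) + 70/298 = 4534*(√6/6) + 70*(1/298) = 2267*√6/3 + 35/149 = 35/149 + 2267*√6/3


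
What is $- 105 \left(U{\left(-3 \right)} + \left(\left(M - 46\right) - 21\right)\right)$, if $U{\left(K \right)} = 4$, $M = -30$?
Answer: $9765$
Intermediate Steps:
$- 105 \left(U{\left(-3 \right)} + \left(\left(M - 46\right) - 21\right)\right) = - 105 \left(4 - 97\right) = \left(-105\right) \left(-93\right) = 9765$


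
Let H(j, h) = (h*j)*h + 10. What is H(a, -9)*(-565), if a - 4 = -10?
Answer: 268940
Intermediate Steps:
a = -6 (a = 4 - 10 = -6)
H(j, h) = 10 + j*h**2 (H(j, h) = j*h**2 + 10 = 10 + j*h**2)
H(a, -9)*(-565) = (10 - 6*(-9)**2)*(-565) = (10 - 6*81)*(-565) = (10 - 486)*(-565) = -476*(-565) = 268940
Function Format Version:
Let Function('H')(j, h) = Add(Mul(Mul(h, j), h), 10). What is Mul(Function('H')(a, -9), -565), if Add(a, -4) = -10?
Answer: 268940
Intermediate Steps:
a = -6 (a = Add(4, -10) = -6)
Function('H')(j, h) = Add(10, Mul(j, Pow(h, 2))) (Function('H')(j, h) = Add(Mul(j, Pow(h, 2)), 10) = Add(10, Mul(j, Pow(h, 2))))
Mul(Function('H')(a, -9), -565) = Mul(Add(10, Mul(-6, Pow(-9, 2))), -565) = Mul(Add(10, Mul(-6, 81)), -565) = Mul(Add(10, -486), -565) = Mul(-476, -565) = 268940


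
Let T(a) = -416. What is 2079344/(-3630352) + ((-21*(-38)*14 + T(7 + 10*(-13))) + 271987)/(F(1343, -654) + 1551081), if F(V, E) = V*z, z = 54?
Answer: -146848283806/368390649891 ≈ -0.39862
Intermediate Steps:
F(V, E) = 54*V (F(V, E) = V*54 = 54*V)
2079344/(-3630352) + ((-21*(-38)*14 + T(7 + 10*(-13))) + 271987)/(F(1343, -654) + 1551081) = 2079344/(-3630352) + ((-21*(-38)*14 - 416) + 271987)/(54*1343 + 1551081) = 2079344*(-1/3630352) + ((798*14 - 416) + 271987)/(72522 + 1551081) = -129959/226897 + ((11172 - 416) + 271987)/1623603 = -129959/226897 + (10756 + 271987)*(1/1623603) = -129959/226897 + 282743*(1/1623603) = -129959/226897 + 282743/1623603 = -146848283806/368390649891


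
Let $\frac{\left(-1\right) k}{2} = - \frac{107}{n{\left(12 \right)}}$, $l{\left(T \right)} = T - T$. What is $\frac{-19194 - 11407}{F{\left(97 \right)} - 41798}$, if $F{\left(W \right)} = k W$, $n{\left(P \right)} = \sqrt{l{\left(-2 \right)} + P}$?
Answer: $\frac{3837181794}{5133494771} + \frac{317607779 \sqrt{3}}{5133494771} \approx 0.85464$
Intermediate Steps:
$l{\left(T \right)} = 0$
$n{\left(P \right)} = \sqrt{P}$ ($n{\left(P \right)} = \sqrt{0 + P} = \sqrt{P}$)
$k = \frac{107 \sqrt{3}}{3}$ ($k = - 2 \left(- \frac{107}{\sqrt{12}}\right) = - 2 \left(- \frac{107}{2 \sqrt{3}}\right) = - 2 \left(- 107 \frac{\sqrt{3}}{6}\right) = - 2 \left(- \frac{107 \sqrt{3}}{6}\right) = \frac{107 \sqrt{3}}{3} \approx 61.776$)
$F{\left(W \right)} = \frac{107 W \sqrt{3}}{3}$ ($F{\left(W \right)} = \frac{107 \sqrt{3}}{3} W = \frac{107 W \sqrt{3}}{3}$)
$\frac{-19194 - 11407}{F{\left(97 \right)} - 41798} = \frac{-19194 - 11407}{\frac{107}{3} \cdot 97 \sqrt{3} - 41798} = - \frac{30601}{\frac{10379 \sqrt{3}}{3} - 41798} = - \frac{30601}{-41798 + \frac{10379 \sqrt{3}}{3}}$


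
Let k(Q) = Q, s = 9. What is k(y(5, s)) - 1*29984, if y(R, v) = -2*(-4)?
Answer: -29976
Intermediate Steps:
y(R, v) = 8
k(y(5, s)) - 1*29984 = 8 - 1*29984 = 8 - 29984 = -29976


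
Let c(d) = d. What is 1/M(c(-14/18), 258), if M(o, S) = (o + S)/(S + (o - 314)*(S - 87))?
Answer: -482121/2315 ≈ -208.26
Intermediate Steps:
M(o, S) = (S + o)/(S + (-314 + o)*(-87 + S))
1/M(c(-14/18), 258) = 1/((258 - 14/18)/(27318 - 313*258 - (-1218)/18 + 258*(-14/18))) = 1/((258 - 14*1/18)/(27318 - 80754 - (-1218)/18 + 258*(-14*1/18))) = 1/((258 - 7/9)/(27318 - 80754 - 87*(-7/9) + 258*(-7/9))) = 1/((2315/9)/(27318 - 80754 + 203/3 - 602/3)) = 1/((2315/9)/(-53569)) = 1/(-1/53569*2315/9) = 1/(-2315/482121) = -482121/2315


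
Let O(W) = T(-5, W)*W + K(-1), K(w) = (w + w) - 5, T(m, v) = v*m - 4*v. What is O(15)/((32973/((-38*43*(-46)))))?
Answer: -152733248/32973 ≈ -4632.1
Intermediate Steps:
T(m, v) = -4*v + m*v (T(m, v) = m*v - 4*v = -4*v + m*v)
K(w) = -5 + 2*w (K(w) = 2*w - 5 = -5 + 2*w)
O(W) = -7 - 9*W² (O(W) = (W*(-4 - 5))*W + (-5 + 2*(-1)) = (W*(-9))*W + (-5 - 2) = (-9*W)*W - 7 = -9*W² - 7 = -7 - 9*W²)
O(15)/((32973/((-38*43*(-46))))) = (-7 - 9*15²)/((32973/((-38*43*(-46))))) = (-7 - 9*225)/((32973/((-1634*(-46))))) = (-7 - 2025)/((32973/75164)) = -2032/(32973*(1/75164)) = -2032/32973/75164 = -2032*75164/32973 = -152733248/32973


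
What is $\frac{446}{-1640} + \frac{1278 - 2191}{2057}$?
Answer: $- \frac{109761}{153340} \approx -0.7158$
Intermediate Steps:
$\frac{446}{-1640} + \frac{1278 - 2191}{2057} = 446 \left(- \frac{1}{1640}\right) + \left(1278 - 2191\right) \frac{1}{2057} = - \frac{223}{820} - \frac{83}{187} = - \frac{109761}{153340}$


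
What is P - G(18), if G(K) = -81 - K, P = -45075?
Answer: -44976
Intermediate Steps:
P - G(18) = -45075 - (-81 - 1*18) = -45075 - (-81 - 18) = -45075 - 1*(-99) = -45075 + 99 = -44976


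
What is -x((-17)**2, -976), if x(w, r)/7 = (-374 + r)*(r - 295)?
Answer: -12010950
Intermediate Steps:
x(w, r) = 7*(-374 + r)*(-295 + r) (x(w, r) = 7*((-374 + r)*(r - 295)) = 7*((-374 + r)*(-295 + r)) = 7*(-374 + r)*(-295 + r))
-x((-17)**2, -976) = -(772310 - 4683*(-976) + 7*(-976)**2) = -(772310 + 4570608 + 7*952576) = -(772310 + 4570608 + 6668032) = -1*12010950 = -12010950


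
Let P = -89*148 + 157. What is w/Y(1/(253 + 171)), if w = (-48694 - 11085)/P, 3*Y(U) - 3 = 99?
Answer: 59779/442510 ≈ 0.13509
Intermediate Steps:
Y(U) = 34 (Y(U) = 1 + (⅓)*99 = 1 + 33 = 34)
P = -13015 (P = -13172 + 157 = -13015)
w = 59779/13015 (w = (-48694 - 11085)/(-13015) = -59779*(-1/13015) = 59779/13015 ≈ 4.5931)
w/Y(1/(253 + 171)) = (59779/13015)/34 = (59779/13015)*(1/34) = 59779/442510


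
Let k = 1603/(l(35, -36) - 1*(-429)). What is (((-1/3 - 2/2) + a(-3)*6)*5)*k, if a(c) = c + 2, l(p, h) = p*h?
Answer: 176330/2493 ≈ 70.730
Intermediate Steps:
l(p, h) = h*p
a(c) = 2 + c
k = -1603/831 (k = 1603/(-36*35 - 1*(-429)) = 1603/(-1260 + 429) = 1603/(-831) = 1603*(-1/831) = -1603/831 ≈ -1.9290)
(((-1/3 - 2/2) + a(-3)*6)*5)*k = (((-1/3 - 2/2) + (2 - 3)*6)*5)*(-1603/831) = (((-1*1/3 - 2*1/2) - 1*6)*5)*(-1603/831) = (((-1/3 - 1) - 6)*5)*(-1603/831) = ((-4/3 - 6)*5)*(-1603/831) = -22/3*5*(-1603/831) = -110/3*(-1603/831) = 176330/2493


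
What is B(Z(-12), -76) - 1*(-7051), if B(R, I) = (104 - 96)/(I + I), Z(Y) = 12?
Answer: 133968/19 ≈ 7050.9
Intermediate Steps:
B(R, I) = 4/I (B(R, I) = 8/((2*I)) = 8*(1/(2*I)) = 4/I)
B(Z(-12), -76) - 1*(-7051) = 4/(-76) - 1*(-7051) = 4*(-1/76) + 7051 = -1/19 + 7051 = 133968/19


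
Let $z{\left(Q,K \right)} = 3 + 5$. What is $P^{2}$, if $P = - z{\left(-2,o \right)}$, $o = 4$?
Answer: $64$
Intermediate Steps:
$z{\left(Q,K \right)} = 8$
$P = -8$ ($P = \left(-1\right) 8 = -8$)
$P^{2} = \left(-8\right)^{2} = 64$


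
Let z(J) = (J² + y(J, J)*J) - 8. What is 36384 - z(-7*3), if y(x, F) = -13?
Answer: 35678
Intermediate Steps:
z(J) = -8 + J² - 13*J (z(J) = (J² - 13*J) - 8 = -8 + J² - 13*J)
36384 - z(-7*3) = 36384 - (-8 + (-7*3)² - (-91)*3) = 36384 - (-8 + (-21)² - 13*(-21)) = 36384 - (-8 + 441 + 273) = 36384 - 1*706 = 36384 - 706 = 35678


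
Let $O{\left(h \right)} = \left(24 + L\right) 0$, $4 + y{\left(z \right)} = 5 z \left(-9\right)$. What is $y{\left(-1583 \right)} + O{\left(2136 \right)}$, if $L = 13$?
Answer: $71231$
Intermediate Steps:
$y{\left(z \right)} = -4 - 45 z$ ($y{\left(z \right)} = -4 + 5 z \left(-9\right) = -4 - 45 z$)
$O{\left(h \right)} = 0$ ($O{\left(h \right)} = \left(24 + 13\right) 0 = 37 \cdot 0 = 0$)
$y{\left(-1583 \right)} + O{\left(2136 \right)} = \left(-4 - -71235\right) + 0 = \left(-4 + 71235\right) + 0 = 71231 + 0 = 71231$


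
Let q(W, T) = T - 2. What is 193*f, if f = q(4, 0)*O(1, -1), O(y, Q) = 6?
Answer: -2316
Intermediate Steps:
q(W, T) = -2 + T
f = -12 (f = (-2 + 0)*6 = -2*6 = -12)
193*f = 193*(-12) = -2316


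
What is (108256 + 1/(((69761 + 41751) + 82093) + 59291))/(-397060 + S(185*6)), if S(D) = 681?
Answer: -27377509377/100242663584 ≈ -0.27311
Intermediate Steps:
(108256 + 1/(((69761 + 41751) + 82093) + 59291))/(-397060 + S(185*6)) = (108256 + 1/(((69761 + 41751) + 82093) + 59291))/(-397060 + 681) = (108256 + 1/((111512 + 82093) + 59291))/(-396379) = (108256 + 1/(193605 + 59291))*(-1/396379) = (108256 + 1/252896)*(-1/396379) = (27377509377/252896)*(-1/396379) = -27377509377/100242663584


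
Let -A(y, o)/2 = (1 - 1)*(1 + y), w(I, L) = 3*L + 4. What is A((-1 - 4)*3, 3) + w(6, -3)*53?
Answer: -265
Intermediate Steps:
w(I, L) = 4 + 3*L
A(y, o) = 0 (A(y, o) = -2*(1 - 1)*(1 + y) = -0*(1 + y) = -2*0 = 0)
A((-1 - 4)*3, 3) + w(6, -3)*53 = 0 + (4 + 3*(-3))*53 = 0 + (4 - 9)*53 = 0 - 5*53 = 0 - 265 = -265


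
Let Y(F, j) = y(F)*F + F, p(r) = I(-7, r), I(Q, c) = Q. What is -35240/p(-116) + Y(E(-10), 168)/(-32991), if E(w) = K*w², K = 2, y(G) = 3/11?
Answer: 1826944520/362901 ≈ 5034.3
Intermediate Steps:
y(G) = 3/11 (y(G) = 3*(1/11) = 3/11)
p(r) = -7
E(w) = 2*w²
Y(F, j) = 14*F/11 (Y(F, j) = 3*F/11 + F = 14*F/11)
-35240/p(-116) + Y(E(-10), 168)/(-32991) = -35240/(-7) + (14*(2*(-10)²)/11)/(-32991) = -35240*(-⅐) + (14*(2*100)/11)*(-1/32991) = 35240/7 + ((14/11)*200)*(-1/32991) = 35240/7 + (2800/11)*(-1/32991) = 35240/7 - 400/51843 = 1826944520/362901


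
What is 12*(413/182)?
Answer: 354/13 ≈ 27.231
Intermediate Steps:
12*(413/182) = 12*(413*(1/182)) = 12*(59/26) = 354/13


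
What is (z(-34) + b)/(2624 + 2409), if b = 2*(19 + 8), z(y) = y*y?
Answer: 1210/5033 ≈ 0.24041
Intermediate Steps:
z(y) = y²
b = 54 (b = 2*27 = 54)
(z(-34) + b)/(2624 + 2409) = ((-34)² + 54)/(2624 + 2409) = (1156 + 54)/5033 = 1210*(1/5033) = 1210/5033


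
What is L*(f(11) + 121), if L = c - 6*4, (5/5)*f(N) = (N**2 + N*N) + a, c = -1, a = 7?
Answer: -9250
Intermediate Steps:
f(N) = 7 + 2*N**2 (f(N) = (N**2 + N*N) + 7 = (N**2 + N**2) + 7 = 2*N**2 + 7 = 7 + 2*N**2)
L = -25 (L = -1 - 6*4 = -1 - 24 = -25)
L*(f(11) + 121) = -25*((7 + 2*11**2) + 121) = -25*((7 + 2*121) + 121) = -25*((7 + 242) + 121) = -25*(249 + 121) = -25*370 = -9250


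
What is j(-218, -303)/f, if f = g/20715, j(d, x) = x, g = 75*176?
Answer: -418443/880 ≈ -475.50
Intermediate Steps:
g = 13200
f = 880/1381 (f = 13200/20715 = 13200*(1/20715) = 880/1381 ≈ 0.63722)
j(-218, -303)/f = -303/880/1381 = -303*1381/880 = -418443/880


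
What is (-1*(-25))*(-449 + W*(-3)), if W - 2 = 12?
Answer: -12275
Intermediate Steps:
W = 14 (W = 2 + 12 = 14)
(-1*(-25))*(-449 + W*(-3)) = (-1*(-25))*(-449 + 14*(-3)) = 25*(-449 - 42) = 25*(-491) = -12275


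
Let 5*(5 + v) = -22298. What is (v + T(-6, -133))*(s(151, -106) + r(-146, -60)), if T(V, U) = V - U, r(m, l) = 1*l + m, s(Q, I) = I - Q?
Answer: 10041544/5 ≈ 2.0083e+6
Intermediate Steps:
v = -22323/5 (v = -5 + (1/5)*(-22298) = -5 - 22298/5 = -22323/5 ≈ -4464.6)
r(m, l) = l + m
(v + T(-6, -133))*(s(151, -106) + r(-146, -60)) = (-22323/5 + (-6 - 1*(-133)))*((-106 - 1*151) + (-60 - 146)) = (-22323/5 + (-6 + 133))*((-106 - 151) - 206) = (-22323/5 + 127)*(-257 - 206) = -21688/5*(-463) = 10041544/5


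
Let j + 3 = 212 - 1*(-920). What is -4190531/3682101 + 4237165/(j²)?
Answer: 10260246859294/4693356900741 ≈ 2.1861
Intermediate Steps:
j = 1129 (j = -3 + (212 - 1*(-920)) = -3 + (212 + 920) = -3 + 1132 = 1129)
-4190531/3682101 + 4237165/(j²) = -4190531/3682101 + 4237165/(1129²) = -4190531*1/3682101 + 4237165/1274641 = -4190531/3682101 + 4237165*(1/1274641) = -4190531/3682101 + 4237165/1274641 = 10260246859294/4693356900741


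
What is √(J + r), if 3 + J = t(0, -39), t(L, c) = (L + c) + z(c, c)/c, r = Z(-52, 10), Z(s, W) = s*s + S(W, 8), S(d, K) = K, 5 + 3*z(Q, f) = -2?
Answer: √4061161/39 ≈ 51.673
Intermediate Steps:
z(Q, f) = -7/3 (z(Q, f) = -5/3 + (⅓)*(-2) = -5/3 - ⅔ = -7/3)
Z(s, W) = 8 + s² (Z(s, W) = s*s + 8 = s² + 8 = 8 + s²)
r = 2712 (r = 8 + (-52)² = 8 + 2704 = 2712)
t(L, c) = L + c - 7/(3*c) (t(L, c) = (L + c) - 7/(3*c) = L + c - 7/(3*c))
J = -4907/117 (J = -3 + (0 - 39 - 7/3/(-39)) = -3 + (0 - 39 - 7/3*(-1/39)) = -3 + (0 - 39 + 7/117) = -3 - 4556/117 = -4907/117 ≈ -41.940)
√(J + r) = √(-4907/117 + 2712) = √(312397/117) = √4061161/39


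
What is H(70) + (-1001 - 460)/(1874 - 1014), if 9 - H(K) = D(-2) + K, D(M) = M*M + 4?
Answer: -60801/860 ≈ -70.699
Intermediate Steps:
D(M) = 4 + M² (D(M) = M² + 4 = 4 + M²)
H(K) = 1 - K (H(K) = 9 - ((4 + (-2)²) + K) = 9 - ((4 + 4) + K) = 9 - (8 + K) = 9 + (-8 - K) = 1 - K)
H(70) + (-1001 - 460)/(1874 - 1014) = (1 - 1*70) + (-1001 - 460)/(1874 - 1014) = (1 - 70) - 1461/860 = -69 - 1461*1/860 = -69 - 1461/860 = -60801/860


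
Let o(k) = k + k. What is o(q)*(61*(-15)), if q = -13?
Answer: 23790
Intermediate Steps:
o(k) = 2*k
o(q)*(61*(-15)) = (2*(-13))*(61*(-15)) = -26*(-915) = 23790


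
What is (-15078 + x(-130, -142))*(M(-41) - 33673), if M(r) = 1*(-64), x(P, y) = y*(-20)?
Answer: 412873406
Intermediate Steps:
x(P, y) = -20*y
M(r) = -64
(-15078 + x(-130, -142))*(M(-41) - 33673) = (-15078 - 20*(-142))*(-64 - 33673) = (-15078 + 2840)*(-33737) = -12238*(-33737) = 412873406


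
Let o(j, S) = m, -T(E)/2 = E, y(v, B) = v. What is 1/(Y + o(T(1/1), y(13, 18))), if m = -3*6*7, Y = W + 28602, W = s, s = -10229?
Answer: 1/18247 ≈ 5.4804e-5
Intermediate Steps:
W = -10229
T(E) = -2*E
Y = 18373 (Y = -10229 + 28602 = 18373)
m = -126 (m = -18*7 = -126)
o(j, S) = -126
1/(Y + o(T(1/1), y(13, 18))) = 1/(18373 - 126) = 1/18247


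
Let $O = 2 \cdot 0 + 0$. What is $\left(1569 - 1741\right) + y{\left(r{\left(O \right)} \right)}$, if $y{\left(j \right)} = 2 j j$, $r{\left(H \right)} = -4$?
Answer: $-140$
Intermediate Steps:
$O = 0$ ($O = 0 + 0 = 0$)
$y{\left(j \right)} = 2 j^{2}$
$\left(1569 - 1741\right) + y{\left(r{\left(O \right)} \right)} = \left(1569 - 1741\right) + 2 \left(-4\right)^{2} = \left(1569 - 1741\right) + 2 \cdot 16 = -172 + 32 = -140$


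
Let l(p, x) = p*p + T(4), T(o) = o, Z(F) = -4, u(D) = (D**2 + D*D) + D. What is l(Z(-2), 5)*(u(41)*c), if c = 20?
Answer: 1361200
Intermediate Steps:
u(D) = D + 2*D**2 (u(D) = (D**2 + D**2) + D = 2*D**2 + D = D + 2*D**2)
l(p, x) = 4 + p**2 (l(p, x) = p*p + 4 = p**2 + 4 = 4 + p**2)
l(Z(-2), 5)*(u(41)*c) = (4 + (-4)**2)*((41*(1 + 2*41))*20) = (4 + 16)*((41*(1 + 82))*20) = 20*((41*83)*20) = 20*(3403*20) = 20*68060 = 1361200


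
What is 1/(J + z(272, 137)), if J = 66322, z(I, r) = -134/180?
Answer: 90/5968913 ≈ 1.5078e-5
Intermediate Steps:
z(I, r) = -67/90 (z(I, r) = -134*1/180 = -67/90)
1/(J + z(272, 137)) = 1/(66322 - 67/90) = 1/(5968913/90) = 90/5968913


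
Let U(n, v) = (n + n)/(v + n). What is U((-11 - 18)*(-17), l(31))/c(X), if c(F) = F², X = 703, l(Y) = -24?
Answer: 986/231784021 ≈ 4.2540e-6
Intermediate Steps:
U(n, v) = 2*n/(n + v) (U(n, v) = (2*n)/(n + v) = 2*n/(n + v))
U((-11 - 18)*(-17), l(31))/c(X) = (2*((-11 - 18)*(-17))/((-11 - 18)*(-17) - 24))/(703²) = (2*(-29*(-17))/(-29*(-17) - 24))/494209 = (2*493/(493 - 24))*(1/494209) = (2*493/469)*(1/494209) = (2*493*(1/469))*(1/494209) = (986/469)*(1/494209) = 986/231784021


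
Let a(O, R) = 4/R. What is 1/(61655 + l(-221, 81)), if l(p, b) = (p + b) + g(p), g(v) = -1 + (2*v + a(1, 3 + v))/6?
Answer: 109/6696996 ≈ 1.6276e-5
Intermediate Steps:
g(v) = -1 + v/3 + 2/(3*(3 + v)) (g(v) = -1 + (2*v + 4/(3 + v))/6 = -1 + (v/3 + 2/(3*(3 + v))) = -1 + v/3 + 2/(3*(3 + v)))
l(p, b) = b + p + (-7 + p**2)/(3*(3 + p)) (l(p, b) = (p + b) + (-7 + p**2)/(3*(3 + p)) = (b + p) + (-7 + p**2)/(3*(3 + p)) = b + p + (-7 + p**2)/(3*(3 + p)))
1/(61655 + l(-221, 81)) = 1/(61655 + (2 + (3 - 221)*(-3 + 3*81 + 4*(-221)))/(3*(3 - 221))) = 1/(61655 + (1/3)*(2 - 218*(-3 + 243 - 884))/(-218)) = 1/(61655 + (1/3)*(-1/218)*(2 - 218*(-644))) = 1/(61655 + (1/3)*(-1/218)*(2 + 140392)) = 1/(61655 + (1/3)*(-1/218)*140394) = 1/(61655 - 23399/109) = 1/(6696996/109) = 109/6696996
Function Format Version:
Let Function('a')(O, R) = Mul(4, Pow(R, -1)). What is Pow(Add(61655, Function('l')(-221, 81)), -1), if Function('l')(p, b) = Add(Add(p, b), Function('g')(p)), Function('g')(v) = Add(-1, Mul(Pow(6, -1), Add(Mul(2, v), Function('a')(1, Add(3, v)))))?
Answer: Rational(109, 6696996) ≈ 1.6276e-5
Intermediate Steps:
Function('g')(v) = Add(-1, Mul(Rational(1, 3), v), Mul(Rational(2, 3), Pow(Add(3, v), -1))) (Function('g')(v) = Add(-1, Mul(Pow(6, -1), Add(Mul(2, v), Mul(4, Pow(Add(3, v), -1))))) = Add(-1, Mul(Rational(1, 6), Add(Mul(2, v), Mul(4, Pow(Add(3, v), -1))))) = Add(-1, Add(Mul(Rational(1, 3), v), Mul(Rational(2, 3), Pow(Add(3, v), -1)))) = Add(-1, Mul(Rational(1, 3), v), Mul(Rational(2, 3), Pow(Add(3, v), -1))))
Function('l')(p, b) = Add(b, p, Mul(Rational(1, 3), Pow(Add(3, p), -1), Add(-7, Pow(p, 2)))) (Function('l')(p, b) = Add(Add(p, b), Mul(Rational(1, 3), Pow(Add(3, p), -1), Add(-7, Pow(p, 2)))) = Add(Add(b, p), Mul(Rational(1, 3), Pow(Add(3, p), -1), Add(-7, Pow(p, 2)))) = Add(b, p, Mul(Rational(1, 3), Pow(Add(3, p), -1), Add(-7, Pow(p, 2)))))
Pow(Add(61655, Function('l')(-221, 81)), -1) = Pow(Add(61655, Mul(Rational(1, 3), Pow(Add(3, -221), -1), Add(2, Mul(Add(3, -221), Add(-3, Mul(3, 81), Mul(4, -221)))))), -1) = Pow(Add(61655, Mul(Rational(1, 3), Pow(-218, -1), Add(2, Mul(-218, Add(-3, 243, -884))))), -1) = Pow(Add(61655, Mul(Rational(1, 3), Rational(-1, 218), Add(2, Mul(-218, -644)))), -1) = Pow(Add(61655, Mul(Rational(1, 3), Rational(-1, 218), Add(2, 140392))), -1) = Pow(Add(61655, Mul(Rational(1, 3), Rational(-1, 218), 140394)), -1) = Pow(Add(61655, Rational(-23399, 109)), -1) = Pow(Rational(6696996, 109), -1) = Rational(109, 6696996)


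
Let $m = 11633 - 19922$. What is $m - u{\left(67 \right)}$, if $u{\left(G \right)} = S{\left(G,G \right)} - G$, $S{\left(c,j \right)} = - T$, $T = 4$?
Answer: $-8218$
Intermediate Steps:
$S{\left(c,j \right)} = -4$ ($S{\left(c,j \right)} = \left(-1\right) 4 = -4$)
$m = -8289$ ($m = 11633 - 19922 = -8289$)
$u{\left(G \right)} = -4 - G$
$m - u{\left(67 \right)} = -8289 - \left(-4 - 67\right) = -8289 - -71 = -8289 + 71 = -8218$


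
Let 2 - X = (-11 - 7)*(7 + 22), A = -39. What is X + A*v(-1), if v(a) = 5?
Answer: 329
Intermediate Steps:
X = 524 (X = 2 - (-11 - 7)*(7 + 22) = 2 - (-18)*29 = 2 - 1*(-522) = 2 + 522 = 524)
X + A*v(-1) = 524 - 39*5 = 524 - 195 = 329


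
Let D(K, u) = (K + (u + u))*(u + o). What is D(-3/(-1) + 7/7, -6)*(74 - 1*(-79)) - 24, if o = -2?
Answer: 9768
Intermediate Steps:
D(K, u) = (-2 + u)*(K + 2*u) (D(K, u) = (K + (u + u))*(u - 2) = (K + 2*u)*(-2 + u) = (-2 + u)*(K + 2*u))
D(-3/(-1) + 7/7, -6)*(74 - 1*(-79)) - 24 = (-4*(-6) - 2*(-3/(-1) + 7/7) + 2*(-6)**2 + (-3/(-1) + 7/7)*(-6))*(74 - 1*(-79)) - 24 = (24 - 2*(-3*(-1) + 7*(1/7)) + 2*36 + (-3*(-1) + 7*(1/7))*(-6))*(74 + 79) - 24 = (24 - 2*(3 + 1) + 72 + (3 + 1)*(-6))*153 - 24 = (24 - 2*4 + 72 + 4*(-6))*153 - 24 = (24 - 8 + 72 - 24)*153 - 24 = 64*153 - 24 = 9792 - 24 = 9768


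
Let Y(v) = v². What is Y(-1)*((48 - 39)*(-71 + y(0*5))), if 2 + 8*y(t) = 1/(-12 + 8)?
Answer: -20529/32 ≈ -641.53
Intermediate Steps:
y(t) = -9/32 (y(t) = -¼ + 1/(8*(-12 + 8)) = -¼ + (⅛)/(-4) = -¼ + (⅛)*(-¼) = -¼ - 1/32 = -9/32)
Y(-1)*((48 - 39)*(-71 + y(0*5))) = (-1)²*((48 - 39)*(-71 - 9/32)) = 1*(9*(-2281/32)) = 1*(-20529/32) = -20529/32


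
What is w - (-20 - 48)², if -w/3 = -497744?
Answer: 1488608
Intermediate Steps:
w = 1493232 (w = -3*(-497744) = 1493232)
w - (-20 - 48)² = 1493232 - (-20 - 48)² = 1493232 - 1*(-68)² = 1493232 - 1*4624 = 1493232 - 4624 = 1488608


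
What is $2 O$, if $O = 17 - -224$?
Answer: $482$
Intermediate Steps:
$O = 241$ ($O = 17 + 224 = 241$)
$2 O = 2 \cdot 241 = 482$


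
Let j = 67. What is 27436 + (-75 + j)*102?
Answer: 26620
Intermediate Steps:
27436 + (-75 + j)*102 = 27436 + (-75 + 67)*102 = 27436 - 8*102 = 27436 - 816 = 26620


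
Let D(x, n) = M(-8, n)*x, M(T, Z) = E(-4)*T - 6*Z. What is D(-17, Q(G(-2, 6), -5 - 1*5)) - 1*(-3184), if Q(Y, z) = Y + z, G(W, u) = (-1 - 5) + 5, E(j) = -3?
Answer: 1654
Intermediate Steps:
G(W, u) = -1 (G(W, u) = -6 + 5 = -1)
M(T, Z) = -6*Z - 3*T (M(T, Z) = -3*T - 6*Z = -6*Z - 3*T)
D(x, n) = x*(24 - 6*n) (D(x, n) = (-6*n - 3*(-8))*x = (-6*n + 24)*x = (24 - 6*n)*x = x*(24 - 6*n))
D(-17, Q(G(-2, 6), -5 - 1*5)) - 1*(-3184) = 6*(-17)*(4 - (-1 + (-5 - 1*5))) - 1*(-3184) = 6*(-17)*(4 - (-1 + (-5 - 5))) + 3184 = 6*(-17)*(4 - (-1 - 10)) + 3184 = 6*(-17)*(4 - 1*(-11)) + 3184 = 6*(-17)*(4 + 11) + 3184 = 6*(-17)*15 + 3184 = -1530 + 3184 = 1654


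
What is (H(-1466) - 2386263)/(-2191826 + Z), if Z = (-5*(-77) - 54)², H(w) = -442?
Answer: 477341/416453 ≈ 1.1462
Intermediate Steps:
Z = 109561 (Z = (385 - 54)² = 331² = 109561)
(H(-1466) - 2386263)/(-2191826 + Z) = (-442 - 2386263)/(-2191826 + 109561) = -2386705/(-2082265) = -2386705*(-1/2082265) = 477341/416453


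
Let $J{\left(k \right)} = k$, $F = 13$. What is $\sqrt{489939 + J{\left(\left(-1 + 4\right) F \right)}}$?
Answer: $3 \sqrt{54442} \approx 699.98$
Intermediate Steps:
$\sqrt{489939 + J{\left(\left(-1 + 4\right) F \right)}} = \sqrt{489939 + \left(-1 + 4\right) 13} = \sqrt{489939 + 3 \cdot 13} = \sqrt{489939 + 39} = \sqrt{489978} = 3 \sqrt{54442}$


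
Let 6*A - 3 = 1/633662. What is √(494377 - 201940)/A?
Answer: 11405916*√32493/1900987 ≈ 1081.5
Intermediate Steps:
A = 1900987/3801972 (A = ½ + (⅙)/633662 = ½ + (⅙)*(1/633662) = ½ + 1/3801972 = 1900987/3801972 ≈ 0.50000)
√(494377 - 201940)/A = √(494377 - 201940)/(1900987/3801972) = √292437*(3801972/1900987) = (3*√32493)*(3801972/1900987) = 11405916*√32493/1900987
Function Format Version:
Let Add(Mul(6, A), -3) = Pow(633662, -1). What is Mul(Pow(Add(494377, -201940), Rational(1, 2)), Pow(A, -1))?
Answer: Mul(Rational(11405916, 1900987), Pow(32493, Rational(1, 2))) ≈ 1081.5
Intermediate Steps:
A = Rational(1900987, 3801972) (A = Add(Rational(1, 2), Mul(Rational(1, 6), Pow(633662, -1))) = Add(Rational(1, 2), Mul(Rational(1, 6), Rational(1, 633662))) = Add(Rational(1, 2), Rational(1, 3801972)) = Rational(1900987, 3801972) ≈ 0.50000)
Mul(Pow(Add(494377, -201940), Rational(1, 2)), Pow(A, -1)) = Mul(Pow(Add(494377, -201940), Rational(1, 2)), Pow(Rational(1900987, 3801972), -1)) = Mul(Pow(292437, Rational(1, 2)), Rational(3801972, 1900987)) = Mul(Mul(3, Pow(32493, Rational(1, 2))), Rational(3801972, 1900987)) = Mul(Rational(11405916, 1900987), Pow(32493, Rational(1, 2)))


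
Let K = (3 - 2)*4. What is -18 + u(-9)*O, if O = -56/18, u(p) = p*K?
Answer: 94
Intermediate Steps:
K = 4 (K = 1*4 = 4)
u(p) = 4*p (u(p) = p*4 = 4*p)
O = -28/9 (O = -56*1/18 = -28/9 ≈ -3.1111)
-18 + u(-9)*O = -18 + (4*(-9))*(-28/9) = -18 - 36*(-28/9) = -18 + 112 = 94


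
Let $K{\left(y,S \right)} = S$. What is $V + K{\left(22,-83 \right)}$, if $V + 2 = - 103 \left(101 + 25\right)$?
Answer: $-13063$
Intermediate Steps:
$V = -12980$ ($V = -2 - 103 \left(101 + 25\right) = -2 - 12978 = -12980$)
$V + K{\left(22,-83 \right)} = -12980 - 83 = -13063$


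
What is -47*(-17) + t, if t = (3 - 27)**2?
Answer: 1375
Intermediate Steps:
t = 576 (t = (-24)**2 = 576)
-47*(-17) + t = -47*(-17) + 576 = 799 + 576 = 1375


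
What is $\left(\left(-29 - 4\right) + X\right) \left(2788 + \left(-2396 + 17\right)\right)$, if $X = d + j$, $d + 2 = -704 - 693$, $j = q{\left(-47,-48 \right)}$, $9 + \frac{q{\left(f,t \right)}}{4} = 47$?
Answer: $-523520$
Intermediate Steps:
$q{\left(f,t \right)} = 152$ ($q{\left(f,t \right)} = -36 + 4 \cdot 47 = -36 + 188 = 152$)
$j = 152$
$d = -1399$ ($d = -2 - 1397 = -1399$)
$X = -1247$ ($X = -1399 + 152 = -1247$)
$\left(\left(-29 - 4\right) + X\right) \left(2788 + \left(-2396 + 17\right)\right) = \left(\left(-29 - 4\right) - 1247\right) \left(2788 + \left(-2396 + 17\right)\right) = \left(\left(-29 - 4\right) - 1247\right) \left(2788 - 2379\right) = \left(-33 - 1247\right) 409 = \left(-1280\right) 409 = -523520$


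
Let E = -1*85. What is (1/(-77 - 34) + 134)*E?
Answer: -1264205/111 ≈ -11389.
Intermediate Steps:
E = -85
(1/(-77 - 34) + 134)*E = (1/(-77 - 34) + 134)*(-85) = (1/(-111) + 134)*(-85) = (-1/111 + 134)*(-85) = (14873/111)*(-85) = -1264205/111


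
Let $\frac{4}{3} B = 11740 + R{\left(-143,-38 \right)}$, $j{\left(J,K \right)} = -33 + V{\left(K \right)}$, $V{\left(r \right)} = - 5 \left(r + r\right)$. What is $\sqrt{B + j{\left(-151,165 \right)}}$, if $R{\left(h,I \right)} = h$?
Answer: $\frac{\sqrt{28059}}{2} \approx 83.754$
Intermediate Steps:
$V{\left(r \right)} = - 10 r$ ($V{\left(r \right)} = - 5 \cdot 2 r = - 10 r$)
$j{\left(J,K \right)} = -33 - 10 K$
$B = \frac{34791}{4}$ ($B = \frac{3 \left(11740 - 143\right)}{4} = \frac{3}{4} \cdot 11597 = \frac{34791}{4} \approx 8697.8$)
$\sqrt{B + j{\left(-151,165 \right)}} = \sqrt{\frac{34791}{4} - 1683} = \sqrt{\frac{28059}{4}} = \frac{\sqrt{28059}}{2}$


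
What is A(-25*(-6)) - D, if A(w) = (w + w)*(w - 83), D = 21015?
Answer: -915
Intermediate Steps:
A(w) = 2*w*(-83 + w) (A(w) = (2*w)*(-83 + w) = 2*w*(-83 + w))
A(-25*(-6)) - D = 2*(-25*(-6))*(-83 - 25*(-6)) - 1*21015 = 2*150*(-83 + 150) - 21015 = 2*150*67 - 21015 = 20100 - 21015 = -915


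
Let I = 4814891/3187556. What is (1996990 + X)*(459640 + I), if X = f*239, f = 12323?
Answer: 7240961536361836697/3187556 ≈ 2.2716e+12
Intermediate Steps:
I = 4814891/3187556 (I = 4814891*(1/3187556) = 4814891/3187556 ≈ 1.5105)
X = 2945197 (X = 12323*239 = 2945197)
(1996990 + X)*(459640 + I) = (1996990 + 2945197)*(459640 + 4814891/3187556) = 4942187*(1465133054731/3187556) = 7240961536361836697/3187556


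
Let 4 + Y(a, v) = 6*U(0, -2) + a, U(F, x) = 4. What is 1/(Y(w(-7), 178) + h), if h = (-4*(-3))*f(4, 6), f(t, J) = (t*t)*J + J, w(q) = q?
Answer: 1/1237 ≈ 0.00080841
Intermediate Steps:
Y(a, v) = 20 + a (Y(a, v) = -4 + (6*4 + a) = -4 + (24 + a) = 20 + a)
f(t, J) = J + J*t² (f(t, J) = t²*J + J = J*t² + J = J + J*t²)
h = 1224 (h = (-4*(-3))*(6*(1 + 4²)) = 12*(6*(1 + 16)) = 12*(6*17) = 12*102 = 1224)
1/(Y(w(-7), 178) + h) = 1/((20 - 7) + 1224) = 1/(13 + 1224) = 1/1237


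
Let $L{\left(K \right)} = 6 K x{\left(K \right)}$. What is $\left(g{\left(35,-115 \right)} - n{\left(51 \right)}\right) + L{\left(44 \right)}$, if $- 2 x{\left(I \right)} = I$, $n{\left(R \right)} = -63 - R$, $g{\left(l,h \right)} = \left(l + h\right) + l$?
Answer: $-5739$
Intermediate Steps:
$g{\left(l,h \right)} = h + 2 l$ ($g{\left(l,h \right)} = \left(h + l\right) + l = h + 2 l$)
$x{\left(I \right)} = - \frac{I}{2}$
$L{\left(K \right)} = - 3 K^{2}$ ($L{\left(K \right)} = 6 K \left(- \frac{K}{2}\right) = - 3 K^{2}$)
$\left(g{\left(35,-115 \right)} - n{\left(51 \right)}\right) + L{\left(44 \right)} = \left(\left(-115 + 2 \cdot 35\right) - \left(-63 - 51\right)\right) - 3 \cdot 44^{2} = \left(\left(-115 + 70\right) - \left(-63 - 51\right)\right) - 5808 = \left(-45 - -114\right) - 5808 = \left(-45 + 114\right) - 5808 = 69 - 5808 = -5739$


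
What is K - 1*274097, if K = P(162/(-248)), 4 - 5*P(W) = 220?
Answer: -1370701/5 ≈ -2.7414e+5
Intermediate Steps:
P(W) = -216/5 (P(W) = ⅘ - ⅕*220 = ⅘ - 44 = -216/5)
K = -216/5 ≈ -43.200
K - 1*274097 = -216/5 - 1*274097 = -216/5 - 274097 = -1370701/5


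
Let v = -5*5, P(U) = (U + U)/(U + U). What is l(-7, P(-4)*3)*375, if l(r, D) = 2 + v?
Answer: -8625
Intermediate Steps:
P(U) = 1 (P(U) = (2*U)/((2*U)) = (2*U)*(1/(2*U)) = 1)
v = -25
l(r, D) = -23 (l(r, D) = 2 - 25 = -23)
l(-7, P(-4)*3)*375 = -23*375 = -8625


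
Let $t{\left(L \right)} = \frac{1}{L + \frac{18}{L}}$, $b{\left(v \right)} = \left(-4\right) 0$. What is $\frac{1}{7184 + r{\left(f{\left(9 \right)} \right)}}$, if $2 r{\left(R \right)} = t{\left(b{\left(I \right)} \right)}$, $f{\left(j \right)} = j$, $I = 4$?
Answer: $\frac{1}{7184} \approx 0.0001392$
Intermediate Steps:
$b{\left(v \right)} = 0$
$r{\left(R \right)} = 0$ ($r{\left(R \right)} = \frac{0 \frac{1}{18 + 0^{2}}}{2} = \frac{0 \frac{1}{18 + 0}}{2} = \frac{0 \cdot \frac{1}{18}}{2} = \frac{1}{2} \cdot 0 = 0$)
$\frac{1}{7184 + r{\left(f{\left(9 \right)} \right)}} = \frac{1}{7184 + 0} = \frac{1}{7184}$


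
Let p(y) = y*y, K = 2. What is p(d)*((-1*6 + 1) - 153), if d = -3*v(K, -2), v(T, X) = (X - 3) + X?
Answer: -69678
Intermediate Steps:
v(T, X) = -3 + 2*X (v(T, X) = (-3 + X) + X = -3 + 2*X)
d = 21 (d = -3*(-3 + 2*(-2)) = -3*(-3 - 4) = -3*(-7) = 21)
p(y) = y**2
p(d)*((-1*6 + 1) - 153) = 21**2*((-1*6 + 1) - 153) = 441*((-6 + 1) - 153) = 441*(-5 - 153) = 441*(-158) = -69678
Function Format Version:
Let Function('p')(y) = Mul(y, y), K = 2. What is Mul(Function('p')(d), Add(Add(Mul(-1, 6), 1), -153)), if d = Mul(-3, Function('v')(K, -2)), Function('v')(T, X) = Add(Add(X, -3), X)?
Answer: -69678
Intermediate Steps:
Function('v')(T, X) = Add(-3, Mul(2, X)) (Function('v')(T, X) = Add(Add(-3, X), X) = Add(-3, Mul(2, X)))
d = 21 (d = Mul(-3, Add(-3, Mul(2, -2))) = Mul(-3, Add(-3, -4)) = Mul(-3, -7) = 21)
Function('p')(y) = Pow(y, 2)
Mul(Function('p')(d), Add(Add(Mul(-1, 6), 1), -153)) = Mul(Pow(21, 2), Add(Add(Mul(-1, 6), 1), -153)) = Mul(441, Add(Add(-6, 1), -153)) = Mul(441, Add(-5, -153)) = Mul(441, -158) = -69678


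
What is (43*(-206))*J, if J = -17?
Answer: 150586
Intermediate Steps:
(43*(-206))*J = (43*(-206))*(-17) = -8858*(-17) = 150586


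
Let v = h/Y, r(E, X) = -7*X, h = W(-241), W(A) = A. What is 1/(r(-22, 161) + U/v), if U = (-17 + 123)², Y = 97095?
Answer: -241/1091231027 ≈ -2.2085e-7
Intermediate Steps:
U = 11236 (U = 106² = 11236)
h = -241
v = -241/97095 ≈ -0.0024821
1/(r(-22, 161) + U/v) = 1/(-7*161 + 11236/(-241/97095)) = 1/(-1127 + 11236*(-97095/241)) = 1/(-1127 - 1090959420/241) = 1/(-1091231027/241) = -241/1091231027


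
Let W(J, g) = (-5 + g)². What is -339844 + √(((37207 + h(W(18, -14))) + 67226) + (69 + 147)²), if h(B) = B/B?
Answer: -339844 + √151090 ≈ -3.3946e+5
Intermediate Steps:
h(B) = 1
-339844 + √(((37207 + h(W(18, -14))) + 67226) + (69 + 147)²) = -339844 + √(((37207 + 1) + 67226) + (69 + 147)²) = -339844 + √((37208 + 67226) + 216²) = -339844 + √(104434 + 46656) = -339844 + √151090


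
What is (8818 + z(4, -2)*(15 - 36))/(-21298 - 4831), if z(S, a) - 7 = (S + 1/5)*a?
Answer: -44237/130645 ≈ -0.33860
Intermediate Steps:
z(S, a) = 7 + a*(⅕ + S) (z(S, a) = 7 + (S + 1/5)*a = 7 + (S + ⅕)*a = 7 + (⅕ + S)*a = 7 + a*(⅕ + S))
(8818 + z(4, -2)*(15 - 36))/(-21298 - 4831) = (8818 + (7 + (⅕)*(-2) + 4*(-2))*(15 - 36))/(-21298 - 4831) = (8818 + (7 - ⅖ - 8)*(-21))/(-26129) = (8818 - 7/5*(-21))*(-1/26129) = (8818 + 147/5)*(-1/26129) = (44237/5)*(-1/26129) = -44237/130645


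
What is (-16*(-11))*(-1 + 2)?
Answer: 176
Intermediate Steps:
(-16*(-11))*(-1 + 2) = 176*1 = 176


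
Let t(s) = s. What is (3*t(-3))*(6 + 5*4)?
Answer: -234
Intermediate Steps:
(3*t(-3))*(6 + 5*4) = (3*(-3))*(6 + 5*4) = -9*(6 + 20) = -9*26 = -234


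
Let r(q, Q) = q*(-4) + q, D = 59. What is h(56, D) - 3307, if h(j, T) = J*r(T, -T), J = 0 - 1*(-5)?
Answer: -4192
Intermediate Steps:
J = 5 (J = 0 + 5 = 5)
r(q, Q) = -3*q (r(q, Q) = -4*q + q = -3*q)
h(j, T) = -15*T (h(j, T) = 5*(-3*T) = -15*T)
h(56, D) - 3307 = -15*59 - 3307 = -885 - 3307 = -4192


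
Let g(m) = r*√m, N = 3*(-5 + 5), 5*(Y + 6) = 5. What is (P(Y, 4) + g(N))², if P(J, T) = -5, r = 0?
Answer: 25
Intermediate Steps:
Y = -5 (Y = -6 + (⅕)*5 = -6 + 1 = -5)
N = 0 (N = 3*0 = 0)
g(m) = 0 (g(m) = 0*√m = 0)
(P(Y, 4) + g(N))² = (-5 + 0)² = (-5)² = 25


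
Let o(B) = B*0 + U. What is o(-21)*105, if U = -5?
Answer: -525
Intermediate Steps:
o(B) = -5 (o(B) = B*0 - 5 = 0 - 5 = -5)
o(-21)*105 = -5*105 = -525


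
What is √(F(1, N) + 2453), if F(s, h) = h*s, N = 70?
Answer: 29*√3 ≈ 50.229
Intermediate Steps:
√(F(1, N) + 2453) = √(70*1 + 2453) = √(70 + 2453) = √2523 = 29*√3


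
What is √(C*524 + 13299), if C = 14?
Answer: √20635 ≈ 143.65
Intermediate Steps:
√(C*524 + 13299) = √(14*524 + 13299) = √(7336 + 13299) = √20635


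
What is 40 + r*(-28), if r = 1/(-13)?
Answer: 548/13 ≈ 42.154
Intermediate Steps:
r = -1/13 ≈ -0.076923
40 + r*(-28) = 40 - 1/13*(-28) = 40 + 28/13 = 548/13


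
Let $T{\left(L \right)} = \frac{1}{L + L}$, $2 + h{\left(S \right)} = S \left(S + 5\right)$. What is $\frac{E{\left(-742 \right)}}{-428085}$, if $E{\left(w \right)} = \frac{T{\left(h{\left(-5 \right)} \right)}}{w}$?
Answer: $- \frac{1}{1270556280} \approx -7.8706 \cdot 10^{-10}$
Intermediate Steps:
$h{\left(S \right)} = -2 + S \left(5 + S\right)$ ($h{\left(S \right)} = -2 + S \left(S + 5\right) = -2 + S \left(5 + S\right)$)
$T{\left(L \right)} = \frac{1}{2 L}$
$E{\left(w \right)} = - \frac{1}{4 w}$ ($E{\left(w \right)} = \frac{\frac{1}{2} \frac{1}{-2 + \left(-5\right)^{2} + 5 \left(-5\right)}}{w} = \frac{\frac{1}{2} \frac{1}{-2 + 25 - 25}}{w} = \frac{\frac{1}{2} \frac{1}{-2}}{w} = \frac{\frac{1}{2} \left(- \frac{1}{2}\right)}{w} = - \frac{1}{4 w}$)
$\frac{E{\left(-742 \right)}}{-428085} = \frac{\left(- \frac{1}{4}\right) \frac{1}{-742}}{-428085} = \left(- \frac{1}{4}\right) \left(- \frac{1}{742}\right) \left(- \frac{1}{428085}\right) = \frac{1}{2968} \left(- \frac{1}{428085}\right) = - \frac{1}{1270556280}$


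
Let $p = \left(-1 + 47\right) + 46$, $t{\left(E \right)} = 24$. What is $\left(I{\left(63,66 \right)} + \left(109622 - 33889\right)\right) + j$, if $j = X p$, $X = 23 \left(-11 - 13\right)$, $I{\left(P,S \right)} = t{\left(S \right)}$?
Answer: $24973$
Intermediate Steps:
$I{\left(P,S \right)} = 24$
$X = -552$ ($X = 23 \left(-24\right) = -552$)
$p = 92$ ($p = 46 + 46 = 92$)
$j = -50784$ ($j = \left(-552\right) 92 = -50784$)
$\left(I{\left(63,66 \right)} + \left(109622 - 33889\right)\right) + j = \left(24 + \left(109622 - 33889\right)\right) - 50784 = \left(24 + 75733\right) - 50784 = 75757 - 50784 = 24973$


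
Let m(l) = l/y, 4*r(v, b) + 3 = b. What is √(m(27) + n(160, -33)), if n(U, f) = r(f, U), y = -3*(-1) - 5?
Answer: √103/2 ≈ 5.0744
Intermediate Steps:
r(v, b) = -¾ + b/4
y = -2 (y = 3 - 5 = -2)
n(U, f) = -¾ + U/4
m(l) = -l/2 (m(l) = l/(-2) = l*(-½) = -l/2)
√(m(27) + n(160, -33)) = √(-½*27 + (-¾ + (¼)*160)) = √(-27/2 + (-¾ + 40)) = √(-27/2 + 157/4) = √(103/4) = √103/2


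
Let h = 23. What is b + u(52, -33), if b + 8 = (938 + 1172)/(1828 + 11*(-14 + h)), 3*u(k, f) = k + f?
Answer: -3305/5781 ≈ -0.57170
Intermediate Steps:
u(k, f) = f/3 + k/3 (u(k, f) = (k + f)/3 = (f + k)/3 = f/3 + k/3)
b = -13306/1927 (b = -8 + (938 + 1172)/(1828 + 11*(-14 + 23)) = -8 + 2110/(1828 + 11*9) = -8 + 2110/(1828 + 99) = -8 + 2110/1927 = -13306/1927 ≈ -6.9050)
b + u(52, -33) = -13306/1927 + ((1/3)*(-33) + (1/3)*52) = -13306/1927 + (-11 + 52/3) = -13306/1927 + 19/3 = -3305/5781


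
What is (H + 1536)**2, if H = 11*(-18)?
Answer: 1790244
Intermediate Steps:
H = -198
(H + 1536)**2 = (-198 + 1536)**2 = 1338**2 = 1790244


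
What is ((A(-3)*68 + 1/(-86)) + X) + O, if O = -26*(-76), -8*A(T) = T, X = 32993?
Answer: 1504763/43 ≈ 34995.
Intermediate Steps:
A(T) = -T/8
O = 1976
((A(-3)*68 + 1/(-86)) + X) + O = ((-⅛*(-3)*68 + 1/(-86)) + 32993) + 1976 = (((3/8)*68 - 1/86) + 32993) + 1976 = ((51/2 - 1/86) + 32993) + 1976 = (1096/43 + 32993) + 1976 = 1419795/43 + 1976 = 1504763/43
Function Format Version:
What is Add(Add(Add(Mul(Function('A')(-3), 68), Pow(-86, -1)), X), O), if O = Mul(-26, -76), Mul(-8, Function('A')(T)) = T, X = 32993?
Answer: Rational(1504763, 43) ≈ 34995.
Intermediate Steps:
Function('A')(T) = Mul(Rational(-1, 8), T)
O = 1976
Add(Add(Add(Mul(Function('A')(-3), 68), Pow(-86, -1)), X), O) = Add(Add(Add(Mul(Mul(Rational(-1, 8), -3), 68), Pow(-86, -1)), 32993), 1976) = Add(Add(Add(Mul(Rational(3, 8), 68), Rational(-1, 86)), 32993), 1976) = Add(Add(Add(Rational(51, 2), Rational(-1, 86)), 32993), 1976) = Add(Add(Rational(1096, 43), 32993), 1976) = Add(Rational(1419795, 43), 1976) = Rational(1504763, 43)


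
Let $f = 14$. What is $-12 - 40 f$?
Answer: $-572$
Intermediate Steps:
$-12 - 40 f = -12 - 560 = -572$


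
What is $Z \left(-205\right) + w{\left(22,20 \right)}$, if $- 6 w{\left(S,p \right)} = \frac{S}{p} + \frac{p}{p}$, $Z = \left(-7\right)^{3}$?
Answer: $\frac{1406293}{20} \approx 70315.0$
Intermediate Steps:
$Z = -343$
$w{\left(S,p \right)} = - \frac{1}{6} - \frac{S}{6 p}$ ($w{\left(S,p \right)} = - \frac{\frac{S}{p} + \frac{p}{p}}{6} = - \frac{\frac{S}{p} + 1}{6} = - \frac{1 + \frac{S}{p}}{6} = - \frac{1}{6} - \frac{S}{6 p}$)
$Z \left(-205\right) + w{\left(22,20 \right)} = \left(-343\right) \left(-205\right) + \frac{\left(-1\right) 22 - 20}{6 \cdot 20} = 70315 + \frac{1}{6} \cdot \frac{1}{20} \left(-22 - 20\right) = 70315 + \frac{1}{6} \cdot \frac{1}{20} \left(-42\right) = 70315 - \frac{7}{20} = \frac{1406293}{20}$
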